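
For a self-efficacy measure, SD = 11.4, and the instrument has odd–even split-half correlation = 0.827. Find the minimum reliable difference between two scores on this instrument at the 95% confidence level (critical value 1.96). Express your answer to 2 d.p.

r_full = 2·0.827 / (1 + 0.827) ≈ 0.9053
SEM = 11.4000 × √(1 − 0.9053) = 11.4000 × √0.0947 ≈ 11.4000 × 0.3077 ≈ 3.5080
SE_diff = √2 × SEM ≈ 4.9611
Smallest detectable difference = 1.96×4.9611 ≈ 9.7237

9.72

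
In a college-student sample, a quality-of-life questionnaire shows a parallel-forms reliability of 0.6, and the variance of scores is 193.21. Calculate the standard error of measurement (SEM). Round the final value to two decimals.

8.79

σ = 193.21^(1/2) = 13.900
The standard error of measurement is 13.900*√(1 − 0.600) ≃ 13.900*0.632 ≃ 8.791.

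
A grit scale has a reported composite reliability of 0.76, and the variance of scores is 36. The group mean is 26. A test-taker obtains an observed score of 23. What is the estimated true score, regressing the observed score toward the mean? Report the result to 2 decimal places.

23.72

T̂ = 0.760(23) + 0.240(26) ≈ 23.720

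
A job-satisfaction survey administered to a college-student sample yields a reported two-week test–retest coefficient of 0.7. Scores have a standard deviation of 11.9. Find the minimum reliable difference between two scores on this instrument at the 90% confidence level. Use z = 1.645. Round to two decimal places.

SEM = 11.900 * √(1 − 0.700) = 11.900 * √0.300 ≈ 11.900 * 0.548 ≈ 6.518
SE_diff = SEM * √2 ≈ 6.518 * 1.414 ≈ 9.218
Smallest detectable difference = 1.645*9.218 ≈ 15.163

15.16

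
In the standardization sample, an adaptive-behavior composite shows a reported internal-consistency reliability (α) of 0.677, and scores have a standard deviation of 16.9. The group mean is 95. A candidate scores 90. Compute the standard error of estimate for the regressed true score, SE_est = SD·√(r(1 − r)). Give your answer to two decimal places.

SE_est = SD · √(r(1 − r)) = 16.9000 · √0.2187 ≈ 16.9000 · 0.4676 ≈ 7.9028

7.90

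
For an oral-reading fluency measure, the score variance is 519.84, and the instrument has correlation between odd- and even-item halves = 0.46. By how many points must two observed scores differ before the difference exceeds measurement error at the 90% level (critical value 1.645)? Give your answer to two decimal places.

SD = √519.84 ≃ 22.8000
Full-length reliability (Spearman-Brown) = 2(0.46)/(1+0.46) ≃ 0.6301
SEM = 22.8000×√(1 − 0.6301) ≃ 13.8661
Standard error of the difference = 13.8661·√2 ≃ 19.6097
Smallest detectable difference = 1.645×19.6097 ≃ 32.2579

32.26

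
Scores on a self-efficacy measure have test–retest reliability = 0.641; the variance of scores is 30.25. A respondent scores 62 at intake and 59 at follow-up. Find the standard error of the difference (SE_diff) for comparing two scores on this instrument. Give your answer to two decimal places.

4.66

SD = √30.25 = 5.500
SEM = 5.500 × √(1 − 0.641) = 5.500 × √0.359 ≈ 5.500 × 0.599 ≈ 3.295
Standard error of the difference = 3.295·√2 ≈ 4.660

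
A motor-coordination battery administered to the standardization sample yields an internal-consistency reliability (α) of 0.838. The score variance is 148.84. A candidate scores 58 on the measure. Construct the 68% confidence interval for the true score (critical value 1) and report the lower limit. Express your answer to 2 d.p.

SD = √148.84 = 12.2000
SEM = 12.2000*√(1 − 0.8380) ≈ 4.9104
Margin = 1 * 4.9104 ≈ 4.9104
Lower bound: 58 − 4.9104 = 53.0896

53.09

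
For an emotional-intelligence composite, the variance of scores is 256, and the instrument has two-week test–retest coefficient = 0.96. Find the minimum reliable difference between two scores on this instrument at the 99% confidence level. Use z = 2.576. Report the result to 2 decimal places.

11.66

SD = √256 ≃ 16.00000
SEM = 16.00000 * √(1 − 0.96000) = 16.00000 * √0.04000 ≃ 16.00000 * 0.20000 ≃ 3.20000
SE_diff = SEM * √2 ≃ 3.20000 * 1.41421 ≃ 4.52548
Smallest detectable difference = 2.576*4.52548 ≃ 11.65765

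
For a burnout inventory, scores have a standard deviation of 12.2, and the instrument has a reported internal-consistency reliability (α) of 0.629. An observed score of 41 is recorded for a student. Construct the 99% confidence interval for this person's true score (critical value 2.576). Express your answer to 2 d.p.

[21.86, 60.14]

SEM = 12.200 * √(1 − 0.629) = 12.200 * √0.371 ≃ 12.200 * 0.609 ≃ 7.431
2.576 * SEM ≃ 19.142
CI = 41 ± 19.142 → [21.858, 60.142]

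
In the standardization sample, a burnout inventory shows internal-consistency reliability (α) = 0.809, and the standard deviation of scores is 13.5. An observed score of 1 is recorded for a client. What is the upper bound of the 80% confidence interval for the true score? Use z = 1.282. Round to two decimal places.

8.56

SEM = 13.50000 × √(1 − 0.80900) = 13.50000 × √0.19100 ≈ 13.50000 × 0.43704 ≈ 5.89998
Margin = 1.282 × 5.89998 ≈ 7.56377
Upper limit = 1 + 7.56377 ≈ 8.56377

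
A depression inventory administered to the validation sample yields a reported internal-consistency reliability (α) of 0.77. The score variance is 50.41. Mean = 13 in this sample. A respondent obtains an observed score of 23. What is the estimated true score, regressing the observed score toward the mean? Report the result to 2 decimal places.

20.70

T̂ = r·X + (1 − r)·M = 0.77000×23 + 0.23000×13 = 17.71000 + 2.99000 ≈ 20.70000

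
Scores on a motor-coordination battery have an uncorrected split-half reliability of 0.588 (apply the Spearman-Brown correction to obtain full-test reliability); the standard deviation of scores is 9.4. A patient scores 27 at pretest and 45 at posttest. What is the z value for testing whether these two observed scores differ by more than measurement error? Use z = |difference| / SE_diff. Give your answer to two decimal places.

Full-length reliability (Spearman-Brown) = 2(0.588)/(1+0.588) ≃ 0.74055
SEM = 9.40000·√(1 − 0.74055) ≃ 4.78797
Standard error of the difference = 4.78797·√2 ≃ 6.77121
z = 18 / 6.77121 ≃ 2.65831

2.66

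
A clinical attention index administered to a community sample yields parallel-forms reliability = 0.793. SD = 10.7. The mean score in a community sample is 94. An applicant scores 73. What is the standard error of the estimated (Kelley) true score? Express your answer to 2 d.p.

SE_est = 10.700·√(0.793·0.207) ≈ 4.335

4.34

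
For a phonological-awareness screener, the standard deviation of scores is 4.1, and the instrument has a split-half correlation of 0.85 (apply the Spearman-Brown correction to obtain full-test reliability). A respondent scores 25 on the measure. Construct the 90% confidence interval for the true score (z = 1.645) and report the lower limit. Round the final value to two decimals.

23.08

Spearman-Brown: r = 2(0.85) / (1 + 0.85) = 1.7000 / 1.8500 ≈ 0.9189
SEM = 4.1000 × √(1 − 0.9189) = 4.1000 × √0.0811 ≈ 4.1000 × 0.2847 ≈ 1.1675
1.645 × SEM ≈ 1.9205
Lower bound: 25 − 1.9205 = 23.0795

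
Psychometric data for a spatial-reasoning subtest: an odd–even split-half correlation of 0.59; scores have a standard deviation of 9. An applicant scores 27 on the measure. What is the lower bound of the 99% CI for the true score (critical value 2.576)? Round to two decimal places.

r_full = 2·0.59 / (1 + 0.59) ≈ 0.742
The standard error of measurement is 9.000·√(1 − 0.742) ≈ 9.000·0.508 ≈ 4.570.
2.576 · SEM ≈ 11.773
Lower bound: 27 − 11.773 = 15.227

15.23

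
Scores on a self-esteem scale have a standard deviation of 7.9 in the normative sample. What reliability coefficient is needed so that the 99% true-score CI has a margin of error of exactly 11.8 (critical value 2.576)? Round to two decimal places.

0.66

Required SEM = 11.8 / 2.576 ≈ 4.5807
r = 1 − (SEM / SD)² = 1 − (4.5807 / 7.9)² ≈ 1 − 0.3362 ≈ 0.6638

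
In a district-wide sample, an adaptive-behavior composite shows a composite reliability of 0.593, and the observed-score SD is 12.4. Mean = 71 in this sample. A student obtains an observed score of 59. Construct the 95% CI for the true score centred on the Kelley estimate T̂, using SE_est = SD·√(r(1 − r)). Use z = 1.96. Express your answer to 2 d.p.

T̂ = r·X + (1 − r)·M = 0.59300·59 + 0.40700·71 = 34.98700 + 28.89700 ≈ 63.88400
SE_est = 12.40000·√[r(1 − r)] ≈ 6.09181
CI = 63.88400 ± 1.96 · 6.09181 → [51.94406, 75.82394]

[51.94, 75.82]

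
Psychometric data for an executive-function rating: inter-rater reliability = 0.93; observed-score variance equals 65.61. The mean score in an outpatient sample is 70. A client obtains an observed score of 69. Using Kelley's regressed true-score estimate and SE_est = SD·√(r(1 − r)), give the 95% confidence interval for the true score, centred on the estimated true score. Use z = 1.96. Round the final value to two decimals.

SD = √65.61 ≈ 8.10000
T̂ = 0.93000(69) + 0.07000(70) ≈ 69.07000
SE_est = 8.10000·√[r(1 − r)] ≈ 2.06669
CI = 69.07000 ± 1.96 × 2.06669 → [65.01929, 73.12071]

[65.02, 73.12]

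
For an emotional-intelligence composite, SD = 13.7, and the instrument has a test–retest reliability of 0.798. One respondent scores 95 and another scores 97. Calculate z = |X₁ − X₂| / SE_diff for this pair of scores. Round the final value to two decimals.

The standard error of measurement is 13.70000*√(1 − 0.79800) ≈ 13.70000*0.44944 ≈ 6.15738.
SE_diff = SEM * √2 ≈ 6.15738 * 1.41421 ≈ 8.70786
z = |95 − 97| / 8.70786 = 2 / 8.70786 ≈ 0.22968

0.23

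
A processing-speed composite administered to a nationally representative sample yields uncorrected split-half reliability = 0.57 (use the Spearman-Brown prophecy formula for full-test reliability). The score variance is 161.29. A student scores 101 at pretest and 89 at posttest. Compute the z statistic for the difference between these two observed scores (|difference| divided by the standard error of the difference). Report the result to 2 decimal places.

σ = 161.29^(1/2) = 12.700
Spearman-Brown: r = 2(0.57) / (1 + 0.57) = 1.140 / 1.570 ≈ 0.726
SEM = 12.700 · √(1 − 0.726) = 12.700 · √0.274 ≈ 12.700 · 0.523 ≈ 6.646
Standard error of the difference = 6.646·√2 ≈ 9.399
z = |101 − 89| / 9.399 = 12 / 9.399 ≈ 1.277

1.28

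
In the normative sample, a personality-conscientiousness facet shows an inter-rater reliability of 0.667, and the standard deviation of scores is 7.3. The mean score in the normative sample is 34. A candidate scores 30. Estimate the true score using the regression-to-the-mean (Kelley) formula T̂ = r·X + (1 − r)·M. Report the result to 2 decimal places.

T̂ = r·X + (1 − r)·M = 0.66700·30 + 0.33300·34 = 20.01000 + 11.32200 ≃ 31.33200

31.33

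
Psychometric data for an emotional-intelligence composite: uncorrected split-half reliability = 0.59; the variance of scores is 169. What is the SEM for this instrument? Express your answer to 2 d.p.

6.60

SD = √169 = 13.000
Spearman-Brown: r = 2(0.59) / (1 + 0.59) = 1.180 / 1.590 ≈ 0.742
SEM = 13.000 · √(1 − 0.742) = 13.000 · √0.258 ≈ 13.000 · 0.508 ≈ 6.601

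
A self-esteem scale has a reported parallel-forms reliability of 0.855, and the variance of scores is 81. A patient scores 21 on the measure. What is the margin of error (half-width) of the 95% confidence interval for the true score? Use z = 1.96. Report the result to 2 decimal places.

σ = 81^(1/2) = 9.00000
SEM = 9.00000*√(1 − 0.85500) ≈ 3.42710
Half-width = 1.96*3.42710 ≈ 6.71711

6.72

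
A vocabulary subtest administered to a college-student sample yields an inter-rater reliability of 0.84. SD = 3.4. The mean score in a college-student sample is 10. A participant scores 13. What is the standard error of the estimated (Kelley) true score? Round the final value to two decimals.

SE_est = 3.400·√[r(1 − r)] ≈ 1.246

1.25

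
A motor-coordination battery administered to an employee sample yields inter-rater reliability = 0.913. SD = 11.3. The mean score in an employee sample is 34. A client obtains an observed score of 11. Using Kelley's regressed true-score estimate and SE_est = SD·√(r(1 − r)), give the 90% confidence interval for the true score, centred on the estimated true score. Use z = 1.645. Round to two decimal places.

T̂ = r·X + (1 − r)·M = 0.9130×11 + 0.0870×34 = 10.0430 + 2.9580 ≈ 13.0010
SE_est = SD × √(r(1 − r)) = 11.3000 × √0.0794 ≈ 11.3000 × 0.2818 ≈ 3.1847
CI = 13.0010 ± 1.645 × 3.1847 → [7.7621, 18.2399]

[7.76, 18.24]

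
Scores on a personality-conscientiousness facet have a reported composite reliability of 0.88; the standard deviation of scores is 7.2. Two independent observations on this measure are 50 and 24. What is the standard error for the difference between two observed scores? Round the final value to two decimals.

SEM = 7.2000×√(1 − 0.8800) ≈ 2.4942
SE_diff = √2 × SEM ≈ 3.5273

3.53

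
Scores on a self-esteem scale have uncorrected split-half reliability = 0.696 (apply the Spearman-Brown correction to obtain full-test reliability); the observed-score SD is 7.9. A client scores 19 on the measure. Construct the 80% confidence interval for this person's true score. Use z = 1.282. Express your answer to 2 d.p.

r_full = 2·0.696 / (1 + 0.696) ≈ 0.821
SEM = 7.900 * √(1 − 0.821) = 7.900 * √0.179 ≈ 7.900 * 0.423 ≈ 3.345
1.282 * SEM ≈ 4.288
80% CI: 19 ± 4.288 = [14.712, 23.288]

[14.71, 23.29]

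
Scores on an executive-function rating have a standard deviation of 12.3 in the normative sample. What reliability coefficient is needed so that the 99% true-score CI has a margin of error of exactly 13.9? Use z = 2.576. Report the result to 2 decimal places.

SEM needed = half-width / z = 13.9/2.576 ≈ 5.3960
r = 1 − (5.3960/12.3)² ≈ 1 − 0.1925 ≈ 0.8075

0.81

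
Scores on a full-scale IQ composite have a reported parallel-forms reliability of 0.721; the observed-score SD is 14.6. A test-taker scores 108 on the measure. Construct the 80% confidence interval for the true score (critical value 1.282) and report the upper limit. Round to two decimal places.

The standard error of measurement is 14.600*√(1 − 0.721) ≈ 14.600*0.528 ≈ 7.712.
Half-width = 1.282*7.712 ≈ 9.887
Upper bound: 108 + 9.887 = 117.887

117.89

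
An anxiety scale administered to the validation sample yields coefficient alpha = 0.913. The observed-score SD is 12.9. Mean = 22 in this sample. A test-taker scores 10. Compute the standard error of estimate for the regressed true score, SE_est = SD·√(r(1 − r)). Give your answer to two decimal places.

SE_est = SD · √(r(1 − r)) = 12.900 · √0.079 ≈ 12.900 · 0.282 ≈ 3.636

3.64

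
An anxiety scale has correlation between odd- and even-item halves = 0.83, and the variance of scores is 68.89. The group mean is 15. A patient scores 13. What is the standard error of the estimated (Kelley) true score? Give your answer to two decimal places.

SD = √68.89 ≈ 8.3000
r_full = 2·0.83 / (1 + 0.83) ≈ 0.9071
SE_est = SD × √(r(1 − r)) = 8.3000 × √0.0843 ≈ 8.3000 × 0.2903 ≈ 2.4094

2.41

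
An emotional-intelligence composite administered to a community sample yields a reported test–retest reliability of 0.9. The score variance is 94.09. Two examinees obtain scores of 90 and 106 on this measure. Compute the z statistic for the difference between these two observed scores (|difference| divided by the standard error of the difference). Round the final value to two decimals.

3.69

SD = √94.09 ≃ 9.700
SEM = 9.700*√(1 − 0.900) ≃ 3.067
SE_diff = SEM * √2 ≃ 3.067 * 1.414 ≃ 4.338
z = 16 / 4.338 ≃ 3.688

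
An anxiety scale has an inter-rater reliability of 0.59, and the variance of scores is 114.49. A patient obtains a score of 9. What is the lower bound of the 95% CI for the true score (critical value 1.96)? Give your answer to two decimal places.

SD = √114.49 = 10.7000
The standard error of measurement is 10.7000×√(1 − 0.5900) ≃ 10.7000×0.6403 ≃ 6.8513.
Margin = 1.96 × 6.8513 ≃ 13.4286
Lower limit = 9 − 13.4286 ≃ -4.4286

-4.43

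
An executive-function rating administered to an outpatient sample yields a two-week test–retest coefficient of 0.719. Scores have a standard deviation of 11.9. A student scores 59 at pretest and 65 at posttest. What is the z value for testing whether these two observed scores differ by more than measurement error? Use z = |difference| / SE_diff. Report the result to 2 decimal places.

0.67

SEM = 11.9000 * √(1 − 0.7190) = 11.9000 * √0.2810 ≈ 11.9000 * 0.5301 ≈ 6.3081
SE_diff = SEM * √2 ≈ 6.3081 * 1.4142 ≈ 8.9210
z = 6 / 8.9210 ≈ 0.6726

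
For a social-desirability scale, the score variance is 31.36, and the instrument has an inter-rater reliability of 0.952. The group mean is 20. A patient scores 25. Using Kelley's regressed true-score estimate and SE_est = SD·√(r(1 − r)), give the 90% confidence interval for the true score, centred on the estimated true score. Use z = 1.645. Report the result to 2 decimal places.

SD = √31.36 ≈ 5.60000
Estimated true score = 0.95200*25 + (1 − 0.95200)*20 ≈ 24.76000
SE_est = SD * √(r(1 − r)) = 5.60000 * √0.04570 ≈ 5.60000 * 0.21377 ≈ 1.19709
90% CI: 24.76000 ± 1.96921 ≈ (22.79079, 26.72921)

[22.79, 26.73]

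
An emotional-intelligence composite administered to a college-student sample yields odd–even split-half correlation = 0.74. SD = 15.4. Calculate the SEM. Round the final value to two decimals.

Full-length reliability (Spearman-Brown) = 2(0.74)/(1+0.74) ≈ 0.8506
SEM = 15.4000 * √(1 − 0.8506) = 15.4000 * √0.1494 ≈ 15.4000 * 0.3866 ≈ 5.9530

5.95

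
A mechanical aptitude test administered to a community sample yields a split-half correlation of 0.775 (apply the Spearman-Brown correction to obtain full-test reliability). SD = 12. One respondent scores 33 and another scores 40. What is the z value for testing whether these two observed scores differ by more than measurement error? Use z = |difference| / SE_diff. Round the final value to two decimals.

1.16

r_full = 2·0.775 / (1 + 0.775) ≈ 0.873
SEM = 12.000 × √(1 − 0.873) = 12.000 × √0.127 ≈ 12.000 × 0.356 ≈ 4.272
Standard error of the difference = 4.272·√2 ≈ 6.042
z = 7 / 6.042 ≈ 1.159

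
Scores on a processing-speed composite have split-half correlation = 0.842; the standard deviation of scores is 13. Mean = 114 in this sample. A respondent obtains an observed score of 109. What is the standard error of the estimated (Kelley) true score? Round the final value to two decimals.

Spearman-Brown: r = 2(0.842) / (1 + 0.842) = 1.6840 / 1.8420 ≈ 0.9142
SE_est = 13.0000·√[r(1 − r)] ≈ 3.6404

3.64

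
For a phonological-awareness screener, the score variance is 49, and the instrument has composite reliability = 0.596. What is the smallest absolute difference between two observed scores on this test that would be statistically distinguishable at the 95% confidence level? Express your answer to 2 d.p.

SD = √49 ≃ 7.0000
The standard error of measurement is 7.0000·√(1 − 0.5960) ≃ 7.0000·0.6356 ≃ 4.4493.
SE_diff = SEM · √2 ≃ 4.4493 · 1.4142 ≃ 6.2922
Minimum reliable difference = 1.96 · SE_diff ≃ 1.96 · 6.2922 ≃ 12.3327

12.33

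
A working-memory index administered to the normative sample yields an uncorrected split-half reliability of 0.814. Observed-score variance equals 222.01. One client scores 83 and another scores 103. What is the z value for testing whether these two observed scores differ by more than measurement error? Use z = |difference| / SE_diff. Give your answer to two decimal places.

σ = 222.01^(1/2) = 14.900
r_full = 2·0.814 / (1 + 0.814) ≈ 0.897
The standard error of measurement is 14.900*√(1 − 0.897) ≈ 14.900*0.320 ≈ 4.771.
Standard error of the difference = 4.771·√2 ≈ 6.747
z = |83 − 103| / 6.747 = 20 / 6.747 ≈ 2.964

2.96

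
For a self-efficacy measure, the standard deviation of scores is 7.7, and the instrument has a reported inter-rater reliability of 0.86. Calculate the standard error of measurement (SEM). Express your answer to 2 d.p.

SEM = 7.700 × √(1 − 0.860) = 7.700 × √0.140 ≈ 7.700 × 0.374 ≈ 2.881

2.88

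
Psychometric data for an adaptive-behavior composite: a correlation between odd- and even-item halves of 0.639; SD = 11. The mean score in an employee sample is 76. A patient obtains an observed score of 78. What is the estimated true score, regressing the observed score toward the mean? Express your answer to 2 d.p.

r_full = 2·0.639 / (1 + 0.639) ≈ 0.77974
T̂ = 0.77974(78) + 0.22026(76) ≈ 77.55949

77.56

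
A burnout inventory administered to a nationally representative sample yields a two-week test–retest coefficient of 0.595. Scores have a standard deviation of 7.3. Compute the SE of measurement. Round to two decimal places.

4.65

SEM = 7.3000*√(1 − 0.5950) ≈ 4.6457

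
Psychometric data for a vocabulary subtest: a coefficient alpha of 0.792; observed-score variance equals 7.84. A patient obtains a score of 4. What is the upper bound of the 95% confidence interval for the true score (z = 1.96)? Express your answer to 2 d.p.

6.50

SD = √7.84 ≃ 2.800
SEM = 2.800 · √(1 − 0.792) = 2.800 · √0.208 ≃ 2.800 · 0.456 ≃ 1.277
1.96 · SEM ≃ 2.503
Upper bound: 4 + 2.503 = 6.503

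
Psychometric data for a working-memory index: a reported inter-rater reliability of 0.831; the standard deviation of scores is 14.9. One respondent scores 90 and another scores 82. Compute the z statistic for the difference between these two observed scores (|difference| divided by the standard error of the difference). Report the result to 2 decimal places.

0.92

SEM = 14.90000 * √(1 − 0.83100) = 14.90000 * √0.16900 ≃ 14.90000 * 0.41110 ≃ 6.12533
SE_diff = √2 * SEM ≃ 8.66253
z = |90 − 82| / 8.66253 = 8 / 8.66253 ≃ 0.92352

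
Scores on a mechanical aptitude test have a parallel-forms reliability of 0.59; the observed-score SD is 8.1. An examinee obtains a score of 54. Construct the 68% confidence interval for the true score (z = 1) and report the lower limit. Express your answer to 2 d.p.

48.81

SEM = 8.1000 * √(1 − 0.5900) = 8.1000 * √0.4100 ≈ 8.1000 * 0.6403 ≈ 5.1865
Half-width = 1*5.1865 ≈ 5.1865
Lower limit = 54 − 5.1865 ≈ 48.8135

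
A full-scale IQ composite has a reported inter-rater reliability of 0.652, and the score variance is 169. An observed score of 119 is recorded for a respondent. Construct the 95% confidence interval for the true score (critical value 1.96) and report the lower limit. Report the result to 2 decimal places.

SD = √169 ≈ 13.000
SEM = 13.000×√(1 − 0.652) ≈ 7.669
Margin = 1.96 × 7.669 ≈ 15.031
Lower limit = 119 − 15.031 ≈ 103.969

103.97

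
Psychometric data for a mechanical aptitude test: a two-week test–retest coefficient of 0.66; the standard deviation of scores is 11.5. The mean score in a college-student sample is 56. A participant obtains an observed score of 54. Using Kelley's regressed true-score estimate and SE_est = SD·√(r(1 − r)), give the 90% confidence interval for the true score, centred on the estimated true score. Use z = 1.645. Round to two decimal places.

[45.72, 63.64]

T̂ = r·X + (1 − r)·M = 0.660·54 + 0.340·56 = 35.640 + 19.040 ≈ 54.680
SE_est = 11.500·√[r(1 − r)] ≈ 5.448
90% CI: 54.680 ± 8.961 ≈ (45.719, 63.641)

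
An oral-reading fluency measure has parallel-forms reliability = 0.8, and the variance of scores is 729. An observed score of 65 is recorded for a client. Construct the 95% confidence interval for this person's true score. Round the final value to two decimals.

[41.33, 88.67]

SD = √729 = 27.0000
The standard error of measurement is 27.0000·√(1 − 0.8000) ≈ 27.0000·0.4472 ≈ 12.0748.
Margin = 1.96 · 12.0748 ≈ 23.6665
CI = 65 ± 23.6665 → [41.3335, 88.6665]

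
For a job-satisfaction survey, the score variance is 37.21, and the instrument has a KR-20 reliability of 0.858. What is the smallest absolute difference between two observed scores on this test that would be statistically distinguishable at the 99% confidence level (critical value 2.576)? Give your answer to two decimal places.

SD = √37.21 ≈ 6.100
SEM = 6.100*√(1 − 0.858) ≈ 2.299
SE_diff = √2 * SEM ≈ 3.251
Minimum reliable difference = 2.576 * SE_diff ≈ 2.576 * 3.251 ≈ 8.374

8.37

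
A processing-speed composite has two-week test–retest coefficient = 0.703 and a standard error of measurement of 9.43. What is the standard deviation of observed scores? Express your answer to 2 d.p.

σ = SEM·(1 − r)^(−1/2) ≈ 9.43×1.8349 ≈ 17.3035

17.30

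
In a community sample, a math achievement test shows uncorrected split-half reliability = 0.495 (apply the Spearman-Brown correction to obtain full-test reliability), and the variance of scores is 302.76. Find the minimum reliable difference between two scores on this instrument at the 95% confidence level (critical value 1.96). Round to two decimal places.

28.03

SD = √302.76 ≃ 17.4000
Full-length reliability (Spearman-Brown) = 2(0.495)/(1+0.495) ≃ 0.6622
SEM = 17.4000·√(1 − 0.6622) ≃ 10.1129
SE_diff = SEM · √2 ≃ 10.1129 · 1.4142 ≃ 14.3018
Minimum reliable difference = 1.96 · SE_diff ≃ 1.96 · 14.3018 ≃ 28.0314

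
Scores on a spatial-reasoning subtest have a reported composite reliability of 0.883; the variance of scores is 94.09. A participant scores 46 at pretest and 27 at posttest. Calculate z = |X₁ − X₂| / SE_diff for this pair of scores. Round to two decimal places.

4.05

SD = √94.09 = 9.7000
SEM = 9.7000 · √(1 − 0.8830) = 9.7000 · √0.1170 ≈ 9.7000 · 0.3421 ≈ 3.3179
SE_diff = √2 · SEM ≈ 4.6922
z = |46 − 27| / 4.6922 = 19 / 4.6922 ≈ 4.0492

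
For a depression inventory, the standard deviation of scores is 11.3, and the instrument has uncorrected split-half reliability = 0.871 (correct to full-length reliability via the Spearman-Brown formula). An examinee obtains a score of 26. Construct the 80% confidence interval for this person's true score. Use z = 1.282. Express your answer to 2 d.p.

r_full = 2·0.871 / (1 + 0.871) ≃ 0.931
SEM = 11.300 × √(1 − 0.931) = 11.300 × √0.069 ≃ 11.300 × 0.263 ≃ 2.967
Half-width = 1.282×2.967 ≃ 3.804
CI = 26 ± 3.804 → [22.196, 29.804]

[22.20, 29.80]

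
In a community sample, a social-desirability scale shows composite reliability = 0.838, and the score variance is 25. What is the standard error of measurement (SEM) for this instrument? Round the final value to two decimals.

2.01

σ = 25^(1/2) = 5.0000
SEM = 5.0000*√(1 − 0.8380) ≈ 2.0125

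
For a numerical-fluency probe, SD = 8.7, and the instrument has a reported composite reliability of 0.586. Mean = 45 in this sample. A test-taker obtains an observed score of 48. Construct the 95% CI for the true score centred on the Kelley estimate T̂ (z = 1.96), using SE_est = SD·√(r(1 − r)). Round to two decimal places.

[38.36, 55.16]

Estimated true score = 0.586*48 + (1 − 0.586)*45 ≈ 46.758
SE_est = SD * √(r(1 − r)) = 8.700 * √0.243 ≈ 8.700 * 0.493 ≈ 4.285
95% CI: 46.758 ± 8.399 ≈ (38.359, 55.157)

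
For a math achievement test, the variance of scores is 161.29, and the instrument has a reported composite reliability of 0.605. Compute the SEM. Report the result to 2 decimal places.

7.98

SD = √161.29 = 12.700
SEM = 12.700×√(1 − 0.605) ≈ 7.982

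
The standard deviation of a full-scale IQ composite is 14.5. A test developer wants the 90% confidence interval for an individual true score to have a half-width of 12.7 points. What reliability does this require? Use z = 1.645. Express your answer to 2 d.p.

0.72

Required SEM = 12.7 / 1.645 ≈ 7.7204
r = 1 − (SEM / SD)² = 1 − (7.7204 / 14.5)² ≈ 1 − 0.2835 ≈ 0.7165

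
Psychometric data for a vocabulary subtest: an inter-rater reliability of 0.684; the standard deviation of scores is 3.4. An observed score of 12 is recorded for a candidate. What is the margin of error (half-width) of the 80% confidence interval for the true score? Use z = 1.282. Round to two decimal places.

SEM = 3.400 · √(1 − 0.684) = 3.400 · √0.316 ≈ 3.400 · 0.562 ≈ 1.911
Margin = 1.282 · 1.911 ≈ 2.450

2.45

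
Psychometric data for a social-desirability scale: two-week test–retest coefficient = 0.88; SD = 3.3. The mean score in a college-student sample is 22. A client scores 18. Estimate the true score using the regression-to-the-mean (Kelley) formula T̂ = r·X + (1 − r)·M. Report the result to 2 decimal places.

18.48

T̂ = 0.880(18) + 0.120(22) ≃ 18.480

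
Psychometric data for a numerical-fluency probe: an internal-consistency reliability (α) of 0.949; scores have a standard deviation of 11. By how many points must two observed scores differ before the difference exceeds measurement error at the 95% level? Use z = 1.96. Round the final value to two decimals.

6.89

SEM = 11.00000 · √(1 − 0.94900) = 11.00000 · √0.05100 ≈ 11.00000 · 0.22583 ≈ 2.48415
SE_diff = SEM · √2 ≈ 2.48415 · 1.41421 ≈ 3.51312
Minimum reliable difference = 1.96 · SE_diff ≈ 1.96 · 3.51312 ≈ 6.88571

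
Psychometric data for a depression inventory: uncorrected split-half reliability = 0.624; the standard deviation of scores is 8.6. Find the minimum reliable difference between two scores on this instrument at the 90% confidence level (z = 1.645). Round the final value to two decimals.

Full-length reliability (Spearman-Brown) = 2(0.624)/(1+0.624) ≃ 0.76847
The standard error of measurement is 8.60000*√(1 − 0.76847) ≃ 8.60000*0.48117 ≃ 4.13808.
Standard error of the difference = 4.13808·√2 ≃ 5.85214
Minimum reliable difference = 1.645 * SE_diff ≃ 1.645 * 5.85214 ≃ 9.62676

9.63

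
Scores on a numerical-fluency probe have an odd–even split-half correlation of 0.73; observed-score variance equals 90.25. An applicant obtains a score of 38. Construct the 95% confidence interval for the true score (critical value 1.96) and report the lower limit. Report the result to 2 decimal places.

SD = √90.25 ≃ 9.5000
Spearman-Brown: r = 2(0.73) / (1 + 0.73) = 1.4600 / 1.7300 ≃ 0.8439
SEM = 9.5000·√(1 − 0.8439) ≃ 3.7530
Half-width = 1.96·3.7530 ≃ 7.3559
Lower limit = 38 − 7.3559 ≃ 30.6441

30.64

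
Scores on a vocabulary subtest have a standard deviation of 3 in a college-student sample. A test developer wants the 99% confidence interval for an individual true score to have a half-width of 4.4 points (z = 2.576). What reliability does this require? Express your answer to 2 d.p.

0.68

Required SEM = 4.4 / 2.576 ≈ 1.708
r = 1 − (SEM / SD)² = 1 − (1.708 / 3)² ≈ 1 − 0.324 ≈ 0.676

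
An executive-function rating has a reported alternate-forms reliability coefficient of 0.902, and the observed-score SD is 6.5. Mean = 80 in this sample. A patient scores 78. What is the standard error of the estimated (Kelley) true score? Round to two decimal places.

SE_est = SD × √(r(1 − r)) = 6.5000 × √0.0884 ≈ 6.5000 × 0.2973 ≈ 1.9325

1.93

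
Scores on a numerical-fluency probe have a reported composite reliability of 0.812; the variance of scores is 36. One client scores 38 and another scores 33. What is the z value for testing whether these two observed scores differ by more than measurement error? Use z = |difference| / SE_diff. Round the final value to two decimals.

1.36

σ = 36^(1/2) = 6.00000
SEM = 6.00000 × √(1 − 0.81200) = 6.00000 × √0.18800 ≈ 6.00000 × 0.43359 ≈ 2.60154
SE_diff = √2 × SEM ≈ 3.67913
z = |38 − 33| / 3.67913 = 5 / 3.67913 ≈ 1.35902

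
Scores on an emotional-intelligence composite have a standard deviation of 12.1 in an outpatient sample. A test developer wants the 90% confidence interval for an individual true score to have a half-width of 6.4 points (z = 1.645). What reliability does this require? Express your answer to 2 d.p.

0.90

Required SEM = 6.4 / 1.645 ≈ 3.89058
Required reliability = 1 − (SEM/SD)² = 1 − 0.10338 ≈ 0.89662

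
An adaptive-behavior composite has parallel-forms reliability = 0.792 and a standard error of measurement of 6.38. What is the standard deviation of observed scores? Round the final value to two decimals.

13.99

SD = SEM / √(1 − r) = 6.38 / √0.2080 ≈ 6.38 / 0.4561 ≈ 13.9891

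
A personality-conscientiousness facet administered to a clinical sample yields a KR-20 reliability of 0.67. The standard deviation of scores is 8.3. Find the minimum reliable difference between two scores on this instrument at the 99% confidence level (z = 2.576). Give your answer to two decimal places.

17.37

SEM = 8.3000 × √(1 − 0.6700) = 8.3000 × √0.3300 ≈ 8.3000 × 0.5745 ≈ 4.7680
Standard error of the difference = 4.7680·√2 ≈ 6.7430
Smallest detectable difference = 2.576×6.7430 ≈ 17.3698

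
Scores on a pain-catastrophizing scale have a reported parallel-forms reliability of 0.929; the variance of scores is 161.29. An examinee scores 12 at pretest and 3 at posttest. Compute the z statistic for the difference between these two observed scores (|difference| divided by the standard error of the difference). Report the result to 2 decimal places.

σ = 161.29^(1/2) = 12.700
SEM = 12.700 × √(1 − 0.929) = 12.700 × √0.071 ≈ 12.700 × 0.266 ≈ 3.384
SE_diff = SEM × √2 ≈ 3.384 × 1.414 ≈ 4.786
z = 9 / 4.786 ≈ 1.881

1.88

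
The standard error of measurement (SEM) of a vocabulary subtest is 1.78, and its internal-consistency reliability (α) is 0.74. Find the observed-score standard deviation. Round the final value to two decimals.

SD = SEM / √(1 − r) = 1.78 / √0.2600 ≈ 1.78 / 0.5099 ≈ 3.4909

3.49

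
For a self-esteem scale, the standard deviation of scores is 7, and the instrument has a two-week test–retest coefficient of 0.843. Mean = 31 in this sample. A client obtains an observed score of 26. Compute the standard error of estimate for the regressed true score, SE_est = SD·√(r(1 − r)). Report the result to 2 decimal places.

2.55

SE_est = 7.00000·√[r(1 − r)] ≈ 2.54661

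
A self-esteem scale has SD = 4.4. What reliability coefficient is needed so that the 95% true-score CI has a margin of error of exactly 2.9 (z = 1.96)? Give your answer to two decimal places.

SEM needed = half-width / z = 2.9/1.96 ≈ 1.480
r = 1 − (SEM / SD)² = 1 − (1.480 / 4.4)² ≈ 1 − 0.113 ≈ 0.887

0.89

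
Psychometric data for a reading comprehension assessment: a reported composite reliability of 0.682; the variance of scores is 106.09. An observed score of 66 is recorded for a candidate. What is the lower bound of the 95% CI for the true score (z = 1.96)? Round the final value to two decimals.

SD = √106.09 = 10.300
SEM = 10.300 × √(1 − 0.682) = 10.300 × √0.318 ≈ 10.300 × 0.564 ≈ 5.808
1.96 × SEM ≈ 11.384
Lower limit = 66 − 11.384 ≈ 54.616

54.62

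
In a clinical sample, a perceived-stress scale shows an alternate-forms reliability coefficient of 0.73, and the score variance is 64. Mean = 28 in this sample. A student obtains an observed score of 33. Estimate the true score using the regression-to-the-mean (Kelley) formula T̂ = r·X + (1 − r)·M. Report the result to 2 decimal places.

Estimated true score = 0.730*33 + (1 − 0.730)*28 ≃ 31.650

31.65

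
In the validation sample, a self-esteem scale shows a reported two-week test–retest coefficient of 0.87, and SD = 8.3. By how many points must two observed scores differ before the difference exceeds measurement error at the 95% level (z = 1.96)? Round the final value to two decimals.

8.30

The standard error of measurement is 8.3000·√(1 − 0.8700) ≈ 8.3000·0.3606 ≈ 2.9926.
Standard error of the difference = 2.9926·√2 ≈ 4.2322
Smallest detectable difference = 1.96·4.2322 ≈ 8.2951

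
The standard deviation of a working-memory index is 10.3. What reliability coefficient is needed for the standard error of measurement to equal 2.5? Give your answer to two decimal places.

0.94

Required reliability = 1 − (SEM/SD)² = 1 − 0.059 ≃ 0.941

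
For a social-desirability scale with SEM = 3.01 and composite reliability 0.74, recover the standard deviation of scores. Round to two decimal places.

5.90

SD = SEM / √(1 − r) = 3.01 / √0.2600 ≈ 3.01 / 0.5099 ≈ 5.9031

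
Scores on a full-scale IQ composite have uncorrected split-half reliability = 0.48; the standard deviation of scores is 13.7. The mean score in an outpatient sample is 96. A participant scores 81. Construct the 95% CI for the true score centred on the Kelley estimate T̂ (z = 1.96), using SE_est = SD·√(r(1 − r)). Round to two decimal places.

[73.45, 99.09]

r_full = 2·0.48 / (1 + 0.48) ≃ 0.649
T̂ = r·X + (1 − r)·M = 0.649·81 + 0.351·96 ≃ 52.541 + 33.730 ≃ 86.270
SE_est = SD · √(r(1 − r)) = 13.700 · √0.228 ≃ 13.700 · 0.477 ≃ 6.540
95% CI: 86.270 ± 12.819 ≃ (73.451, 99.089)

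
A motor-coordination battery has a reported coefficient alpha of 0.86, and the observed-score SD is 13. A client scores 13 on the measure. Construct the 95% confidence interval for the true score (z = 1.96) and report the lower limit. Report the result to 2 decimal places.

SEM = 13.0000 · √(1 − 0.8600) = 13.0000 · √0.1400 ≈ 13.0000 · 0.3742 ≈ 4.8642
1.96 · SEM ≈ 9.5337
Lower bound: 13 − 9.5337 = 3.4663

3.47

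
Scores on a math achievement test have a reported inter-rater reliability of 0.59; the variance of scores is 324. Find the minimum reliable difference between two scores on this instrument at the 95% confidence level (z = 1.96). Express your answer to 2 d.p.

SD = √324 ≈ 18.0000
The standard error of measurement is 18.0000·√(1 − 0.5900) ≈ 18.0000·0.6403 ≈ 11.5256.
Standard error of the difference = 11.5256·√2 ≈ 16.2997
Smallest detectable difference = 1.96·16.2997 ≈ 31.9474

31.95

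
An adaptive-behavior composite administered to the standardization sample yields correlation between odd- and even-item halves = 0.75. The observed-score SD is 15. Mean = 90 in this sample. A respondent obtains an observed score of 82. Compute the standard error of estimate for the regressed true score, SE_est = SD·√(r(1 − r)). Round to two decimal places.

Full-length reliability (Spearman-Brown) = 2(0.75)/(1+0.75) ≈ 0.85714
SE_est = 15.00000*√(0.85714*0.14286) ≈ 5.24891

5.25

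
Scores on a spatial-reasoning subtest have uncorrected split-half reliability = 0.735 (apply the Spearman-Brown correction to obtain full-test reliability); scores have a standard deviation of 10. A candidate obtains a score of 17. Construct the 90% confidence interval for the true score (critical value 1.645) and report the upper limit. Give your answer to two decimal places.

Full-length reliability (Spearman-Brown) = 2(0.735)/(1+0.735) ≈ 0.847
SEM = 10.000×√(1 − 0.847) ≈ 3.908
1.645 × SEM ≈ 6.429
Upper bound: 17 + 6.429 = 23.429

23.43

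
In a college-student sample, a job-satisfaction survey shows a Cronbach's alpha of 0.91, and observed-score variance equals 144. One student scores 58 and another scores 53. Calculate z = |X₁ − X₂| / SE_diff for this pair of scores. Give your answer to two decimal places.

0.98

SD = √144 = 12.00000
The standard error of measurement is 12.00000×√(1 − 0.91000) ≈ 12.00000×0.30000 ≈ 3.60000.
Standard error of the difference = 3.60000·√2 ≈ 5.09117
z = 5 / 5.09117 ≈ 0.98209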